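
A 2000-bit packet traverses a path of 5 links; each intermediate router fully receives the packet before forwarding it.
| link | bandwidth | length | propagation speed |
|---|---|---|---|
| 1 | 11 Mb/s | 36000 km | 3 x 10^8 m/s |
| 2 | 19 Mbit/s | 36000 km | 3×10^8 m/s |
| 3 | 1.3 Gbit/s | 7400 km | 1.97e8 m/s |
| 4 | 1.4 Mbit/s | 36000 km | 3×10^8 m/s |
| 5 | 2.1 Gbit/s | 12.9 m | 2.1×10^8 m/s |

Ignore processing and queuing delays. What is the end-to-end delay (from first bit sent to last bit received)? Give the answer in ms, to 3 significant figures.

Transmission delays (L/R per hop): 0.181818, 0.105263, 0.00153846, 1.42857, 0.000952381 ms; sum = 1.71814 ms.
Propagation delays (d/s per hop): 120, 120, 37.5635, 120, 6.14286e-05 ms; sum = 397.564 ms.
End-to-end = 399 ms.

399 ms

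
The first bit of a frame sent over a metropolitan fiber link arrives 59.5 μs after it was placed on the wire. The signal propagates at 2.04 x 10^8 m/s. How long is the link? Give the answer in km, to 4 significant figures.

12.14 km

d = s × t_prop = 204000000 × 5.95e-05 = 12.14 km.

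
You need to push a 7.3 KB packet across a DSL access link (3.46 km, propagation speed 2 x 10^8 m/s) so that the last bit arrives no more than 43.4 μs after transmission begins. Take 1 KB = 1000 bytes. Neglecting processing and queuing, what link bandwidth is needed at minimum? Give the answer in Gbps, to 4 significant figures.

L = 58400 bits.
Propagation delay = 3460 / 200000000 = 17.3 μs.
Transmission budget = 43.4 − 17.3 = 26.1 μs.
R ≥ L / t_tx = 58400 bits / 2.61e-05 s = 2.238 Gbps.

2.238 Gbps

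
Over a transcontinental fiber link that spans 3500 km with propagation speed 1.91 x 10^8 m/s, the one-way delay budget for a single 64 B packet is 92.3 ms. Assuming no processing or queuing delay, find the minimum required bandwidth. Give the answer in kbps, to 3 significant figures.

L = 512 bits.
Propagation delay = 3500000 / 191000000 = 18.3246 ms.
Transmission budget = 92.3 − 18.3246 = 73.9754 ms.
R ≥ L / t_tx = 512 bits / 0.0739754 s = 6.92 kbps.

6.92 kbps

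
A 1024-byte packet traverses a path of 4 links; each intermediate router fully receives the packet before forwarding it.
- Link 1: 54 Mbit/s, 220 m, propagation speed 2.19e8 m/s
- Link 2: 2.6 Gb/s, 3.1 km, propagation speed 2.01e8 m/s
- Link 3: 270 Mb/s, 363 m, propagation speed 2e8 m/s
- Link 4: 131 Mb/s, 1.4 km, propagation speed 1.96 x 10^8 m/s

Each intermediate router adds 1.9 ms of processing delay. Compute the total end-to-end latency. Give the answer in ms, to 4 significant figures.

L = 1024 × 8 = 8192 bits.
Transmission delays (L/R per hop): 0.151704, 0.00315077, 0.0303407, 0.0625344 ms; sum = 0.24773 ms.
Propagation delays (d/s per hop): 0.00100457, 0.0154229, 0.001815, 0.00714286 ms; sum = 0.0253853 ms.
Processing at 3 router(s): 3 × 1.9 ms = 5.7 ms.
End-to-end = 5.973 ms.

5.973 ms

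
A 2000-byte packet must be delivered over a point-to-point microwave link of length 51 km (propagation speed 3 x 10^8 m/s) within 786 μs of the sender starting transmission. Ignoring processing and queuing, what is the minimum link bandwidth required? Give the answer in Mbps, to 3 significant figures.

L = 16000 bits.
Propagation delay = 51000 / 300000000 = 170 μs.
Transmission budget = 786 − 170 = 616 μs.
R ≥ L / t_tx = 16000 bits / 0.000616 s = 26.0 Mbps.

26.0 Mbps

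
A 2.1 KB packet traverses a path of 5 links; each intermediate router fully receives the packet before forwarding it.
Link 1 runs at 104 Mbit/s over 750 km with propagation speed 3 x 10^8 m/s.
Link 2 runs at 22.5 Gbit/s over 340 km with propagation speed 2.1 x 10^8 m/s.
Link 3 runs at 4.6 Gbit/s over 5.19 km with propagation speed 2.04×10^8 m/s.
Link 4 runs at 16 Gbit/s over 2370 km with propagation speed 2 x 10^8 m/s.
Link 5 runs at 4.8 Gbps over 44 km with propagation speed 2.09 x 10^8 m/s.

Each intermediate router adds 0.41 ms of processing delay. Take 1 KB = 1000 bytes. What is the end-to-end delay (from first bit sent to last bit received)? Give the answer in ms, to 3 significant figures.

L = 16800 bits.
Transmission delays (L/R per hop): 0.161538, 0.000746667, 0.00365217, 0.00105, 0.0035 ms; sum = 0.170487 ms.
Propagation delays (d/s per hop): 2.5, 1.61905, 0.0254412, 11.85, 0.210526 ms; sum = 16.205 ms.
Processing at 4 router(s): 4 × 0.41 ms = 1.64 ms.
End-to-end = 18.0 ms.

18.0 ms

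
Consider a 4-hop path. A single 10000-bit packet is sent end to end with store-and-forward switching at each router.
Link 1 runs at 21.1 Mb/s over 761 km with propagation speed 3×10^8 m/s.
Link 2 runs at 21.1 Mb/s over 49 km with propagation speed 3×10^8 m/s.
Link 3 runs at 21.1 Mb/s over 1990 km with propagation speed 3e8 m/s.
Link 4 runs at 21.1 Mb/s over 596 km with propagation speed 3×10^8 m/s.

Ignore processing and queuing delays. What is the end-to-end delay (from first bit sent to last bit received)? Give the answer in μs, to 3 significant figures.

Transmission delay per hop = L/R = 10000/21100000 = 473.934 μs; 4 hops → 1895.73 μs.
Propagation delays (d/s per hop): 2536.67, 163.333, 6633.33, 1986.67 μs; sum = 11320 μs.
End-to-end = 13200 μs.

13200 μs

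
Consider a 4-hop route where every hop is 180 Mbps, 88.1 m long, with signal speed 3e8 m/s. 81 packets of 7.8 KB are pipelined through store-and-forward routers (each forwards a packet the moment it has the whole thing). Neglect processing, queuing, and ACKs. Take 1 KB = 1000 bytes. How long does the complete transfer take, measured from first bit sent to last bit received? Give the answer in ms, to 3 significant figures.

Per-hop transmission t_tx = L/R = 62400/180000000 = 0.346667 ms.
Per-hop propagation t_prop = 88.1/300000000 = 0.000293667 ms.
Pipeline fill: first packet needs 4·t_tx to clear all hops; remaining 80 packets each add one t_tx.
Total = (4+81-1)·t_tx + 4·t_prop = 84·0.346667 + 4·0.000293667 = 29.1 ms.

29.1 ms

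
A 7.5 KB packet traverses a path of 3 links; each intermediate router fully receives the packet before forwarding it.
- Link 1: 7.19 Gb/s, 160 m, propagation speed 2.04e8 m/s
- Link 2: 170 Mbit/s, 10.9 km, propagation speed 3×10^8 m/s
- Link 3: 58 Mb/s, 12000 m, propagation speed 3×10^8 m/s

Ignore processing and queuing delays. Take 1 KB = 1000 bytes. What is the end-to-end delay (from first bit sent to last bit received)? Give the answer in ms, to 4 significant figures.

1.473 ms

L = 60000 bits.
Transmission delays (L/R per hop): 0.00834492, 0.352941, 1.03448 ms; sum = 1.39577 ms.
Propagation delays (d/s per hop): 0.000784314, 0.0363333, 0.04 ms; sum = 0.0771176 ms.
End-to-end = 1.473 ms.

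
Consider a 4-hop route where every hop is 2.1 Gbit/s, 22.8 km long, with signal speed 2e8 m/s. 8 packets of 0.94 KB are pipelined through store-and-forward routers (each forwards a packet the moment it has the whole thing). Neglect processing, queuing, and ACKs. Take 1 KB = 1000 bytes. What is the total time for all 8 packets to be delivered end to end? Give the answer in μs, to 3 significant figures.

Per-hop transmission t_tx = L/R = 7520/2100000000 = 3.58095 μs.
Per-hop propagation t_prop = 22800/200000000 = 114 μs.
Pipeline fill: first packet needs 4·t_tx to clear all hops; remaining 7 packets each add one t_tx.
Total = (4+8-1)·t_tx + 4·t_prop = 11·3.58095 + 4·114 = 495 μs.

495 μs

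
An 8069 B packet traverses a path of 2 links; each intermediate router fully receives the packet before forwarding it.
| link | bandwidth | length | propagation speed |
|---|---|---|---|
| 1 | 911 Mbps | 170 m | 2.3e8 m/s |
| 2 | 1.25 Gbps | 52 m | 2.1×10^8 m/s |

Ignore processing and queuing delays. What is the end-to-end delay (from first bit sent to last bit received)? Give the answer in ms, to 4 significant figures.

0.1235 ms

L = 8069 × 8 = 64552 bits.
Transmission delays (L/R per hop): 0.0708584, 0.0516416 ms; sum = 0.1225 ms.
Propagation delays (d/s per hop): 0.00073913, 0.000247619 ms; sum = 0.000986749 ms.
End-to-end = 0.1235 ms.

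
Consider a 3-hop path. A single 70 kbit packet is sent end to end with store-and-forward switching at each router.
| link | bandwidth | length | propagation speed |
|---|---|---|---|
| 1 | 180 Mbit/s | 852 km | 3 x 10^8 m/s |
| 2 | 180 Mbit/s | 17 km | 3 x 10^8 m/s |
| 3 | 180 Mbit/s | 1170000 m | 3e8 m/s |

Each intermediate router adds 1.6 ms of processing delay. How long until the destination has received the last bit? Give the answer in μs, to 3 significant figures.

11200 μs

L = 70000 bits.
Transmission delay per hop = L/R = 70000/180000000 = 388.889 μs; 3 hops → 1166.67 μs.
Propagation delays (d/s per hop): 2840, 56.6667, 3900 μs; sum = 6796.67 μs.
Processing at 2 router(s): 2 × 1.6 ms = 3200 μs.
End-to-end = 11200 μs.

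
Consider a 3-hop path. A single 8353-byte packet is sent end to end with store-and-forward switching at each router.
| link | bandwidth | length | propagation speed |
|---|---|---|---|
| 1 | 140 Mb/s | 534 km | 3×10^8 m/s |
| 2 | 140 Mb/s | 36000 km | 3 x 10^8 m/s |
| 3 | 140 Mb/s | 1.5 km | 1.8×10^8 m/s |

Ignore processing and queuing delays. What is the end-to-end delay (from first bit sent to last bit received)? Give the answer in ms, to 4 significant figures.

123.2 ms

L = 8353 × 8 = 66824 bits.
Transmission delay per hop = L/R = 66824/140000000 = 0.477314 ms; 3 hops → 1.43194 ms.
Propagation delays (d/s per hop): 1.78, 120, 0.00833333 ms; sum = 121.788 ms.
End-to-end = 123.2 ms.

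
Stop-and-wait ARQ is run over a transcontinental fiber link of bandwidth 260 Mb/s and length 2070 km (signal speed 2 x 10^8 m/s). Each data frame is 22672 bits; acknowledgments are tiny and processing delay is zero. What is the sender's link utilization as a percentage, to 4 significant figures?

0.4195 %

t_tx = L/R = 22672/260000000 = 8.72e-05 s.
t_prop = 2070000/200000000 = 0.01035 s; RTT = 0.0207 s.
Cycle = t_tx + RTT = 0.0207872 s.
Utilization = t_tx / cycle = 8.72e-05/0.0207872 = 0.4195 %.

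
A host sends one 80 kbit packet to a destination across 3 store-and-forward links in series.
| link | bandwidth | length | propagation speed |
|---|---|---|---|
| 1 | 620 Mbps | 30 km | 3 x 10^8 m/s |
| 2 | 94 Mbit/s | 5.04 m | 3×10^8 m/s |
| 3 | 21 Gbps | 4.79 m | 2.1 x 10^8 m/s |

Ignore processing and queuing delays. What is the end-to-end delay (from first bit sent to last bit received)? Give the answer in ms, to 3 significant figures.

L = 80000 bits.
Transmission delays (L/R per hop): 0.129032, 0.851064, 0.00380952 ms; sum = 0.983906 ms.
Propagation delays (d/s per hop): 0.1, 1.68e-05, 2.28095e-05 ms; sum = 0.10004 ms.
End-to-end = 1.08 ms.

1.08 ms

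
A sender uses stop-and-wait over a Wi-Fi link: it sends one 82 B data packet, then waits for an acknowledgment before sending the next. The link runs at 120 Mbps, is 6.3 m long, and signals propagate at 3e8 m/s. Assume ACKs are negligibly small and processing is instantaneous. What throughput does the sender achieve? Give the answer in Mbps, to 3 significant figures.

t_tx = L/R = 656/120000000 = 5.46667e-06 s.
t_prop = 6.3/300000000 = 2.1e-08 s; RTT = 4.2e-08 s.
Cycle = t_tx + RTT = 5.50867e-06 s.
Throughput = L / cycle = 656 / 5.50867e-06 = 119 Mbps.

119 Mbps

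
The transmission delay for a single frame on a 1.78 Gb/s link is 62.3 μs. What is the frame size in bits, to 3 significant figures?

111000 bits

L = R × t_tx = 1780000000 b/s × 6.23e-05 s = 110894 bits.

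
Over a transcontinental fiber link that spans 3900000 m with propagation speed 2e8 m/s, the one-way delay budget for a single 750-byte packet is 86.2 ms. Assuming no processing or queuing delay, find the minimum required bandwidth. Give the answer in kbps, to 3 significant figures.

L = 6000 bits.
Propagation delay = 3900000 / 200000000 = 19.5 ms.
Transmission budget = 86.2 − 19.5 = 66.7 ms.
R ≥ L / t_tx = 6000 bits / 0.0667 s = 90.0 kbps.

90.0 kbps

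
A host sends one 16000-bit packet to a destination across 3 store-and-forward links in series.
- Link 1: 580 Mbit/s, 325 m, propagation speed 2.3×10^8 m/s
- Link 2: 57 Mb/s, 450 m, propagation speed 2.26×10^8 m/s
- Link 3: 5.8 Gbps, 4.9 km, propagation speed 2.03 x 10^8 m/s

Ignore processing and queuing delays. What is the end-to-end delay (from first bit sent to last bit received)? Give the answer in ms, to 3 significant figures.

Transmission delays (L/R per hop): 0.0275862, 0.280702, 0.00275862 ms; sum = 0.311047 ms.
Propagation delays (d/s per hop): 0.00141304, 0.00199115, 0.0241379 ms; sum = 0.0275421 ms.
End-to-end = 0.339 ms.

0.339 ms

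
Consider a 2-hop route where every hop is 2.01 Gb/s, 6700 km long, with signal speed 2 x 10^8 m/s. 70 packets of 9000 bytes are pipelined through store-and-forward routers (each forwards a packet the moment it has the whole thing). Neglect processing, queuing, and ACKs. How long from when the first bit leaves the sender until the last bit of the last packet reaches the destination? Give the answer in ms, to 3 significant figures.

Per-hop transmission t_tx = L/R = 72000/2.01e+09 = 0.0358209 ms.
Per-hop propagation t_prop = 6700000/200000000 = 33.5 ms.
Pipeline fill: first packet needs 2·t_tx to clear all hops; remaining 69 packets each add one t_tx.
Total = (2+70-1)·t_tx + 2·t_prop = 71·0.0358209 + 2·33.5 = 69.5 ms.

69.5 ms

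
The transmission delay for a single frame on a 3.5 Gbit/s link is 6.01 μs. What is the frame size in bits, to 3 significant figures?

21000 bits

L = R × t_tx = 3500000000 b/s × 6.01e-06 s = 21035 bits.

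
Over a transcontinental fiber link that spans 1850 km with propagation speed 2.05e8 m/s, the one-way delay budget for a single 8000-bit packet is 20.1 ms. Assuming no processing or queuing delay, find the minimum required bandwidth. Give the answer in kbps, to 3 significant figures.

Propagation delay = 1850000 / 2.05e+08 = 9.02439 ms.
Transmission budget = 20.1 − 9.02439 = 11.0756 ms.
R ≥ L / t_tx = 8000 bits / 0.0110756 s = 722 kbps.

722 kbps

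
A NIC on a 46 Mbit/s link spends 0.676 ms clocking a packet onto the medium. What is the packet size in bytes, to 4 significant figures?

L = R × t_tx = 46000000 b/s × 0.000676 s = 31096 bits.
In bytes: 31096 / 8 = 3887 bytes.

3887 bytes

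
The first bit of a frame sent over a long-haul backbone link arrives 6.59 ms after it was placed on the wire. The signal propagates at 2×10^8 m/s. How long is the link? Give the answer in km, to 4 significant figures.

d = s × t_prop = 200000000 × 0.00659 = 1318 km.

1318 km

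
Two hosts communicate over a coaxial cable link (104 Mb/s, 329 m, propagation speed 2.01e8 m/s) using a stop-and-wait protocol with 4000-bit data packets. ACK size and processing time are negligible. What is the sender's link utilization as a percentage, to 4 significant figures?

t_tx = L/R = 4000/104000000 = 3.84615e-05 s.
t_prop = 329/2.01e+08 = 1.63682e-06 s; RTT = 3.27363e-06 s.
Cycle = t_tx + RTT = 4.17352e-05 s.
Utilization = t_tx / cycle = 3.84615e-05/4.17352e-05 = 92.16 %.

92.16 %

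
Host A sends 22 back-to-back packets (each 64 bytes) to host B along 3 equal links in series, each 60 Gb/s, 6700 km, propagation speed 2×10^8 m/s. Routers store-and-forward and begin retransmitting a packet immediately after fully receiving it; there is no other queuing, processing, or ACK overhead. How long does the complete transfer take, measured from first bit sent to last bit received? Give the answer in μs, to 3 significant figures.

101000 μs

Per-hop transmission t_tx = L/R = 512/60000000000 = 0.00853333 μs.
Per-hop propagation t_prop = 6700000/200000000 = 33500 μs.
Pipeline fill: first packet needs 3·t_tx to clear all hops; remaining 21 packets each add one t_tx.
Total = (3+22-1)·t_tx + 3·t_prop = 24·0.00853333 + 3·33500 = 101000 μs.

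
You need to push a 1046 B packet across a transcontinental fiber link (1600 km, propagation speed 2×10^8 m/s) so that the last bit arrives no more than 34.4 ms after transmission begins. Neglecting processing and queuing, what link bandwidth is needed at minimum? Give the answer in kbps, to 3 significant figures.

317 kbps

L = 8368 bits.
Propagation delay = 1600000 / 200000000 = 8 ms.
Transmission budget = 34.4 − 8 = 26.4 ms.
R ≥ L / t_tx = 8368 bits / 0.0264 s = 317 kbps.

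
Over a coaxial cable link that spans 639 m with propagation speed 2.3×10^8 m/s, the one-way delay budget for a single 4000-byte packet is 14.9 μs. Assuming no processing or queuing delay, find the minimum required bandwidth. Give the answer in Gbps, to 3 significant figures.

L = 32000 bits.
Propagation delay = 639 / 2.3e+08 = 2.77826 μs.
Transmission budget = 14.9 − 2.77826 = 12.1217 μs.
R ≥ L / t_tx = 32000 bits / 1.21217e-05 s = 2.64 Gbps.

2.64 Gbps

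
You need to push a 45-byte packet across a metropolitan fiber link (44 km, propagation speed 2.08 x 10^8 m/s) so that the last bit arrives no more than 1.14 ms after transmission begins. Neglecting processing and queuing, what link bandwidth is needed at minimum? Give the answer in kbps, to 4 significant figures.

L = 360 bits.
Propagation delay = 44000 / 208000000 = 0.211538 ms.
Transmission budget = 1.14 − 0.211538 = 0.928462 ms.
R ≥ L / t_tx = 360 bits / 0.000928462 s = 387.7 kbps.

387.7 kbps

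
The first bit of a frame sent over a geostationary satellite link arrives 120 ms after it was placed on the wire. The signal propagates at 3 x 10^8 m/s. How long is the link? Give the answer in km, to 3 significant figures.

36000 km

d = s × t_prop = 300000000 × 0.12 = 36000 km.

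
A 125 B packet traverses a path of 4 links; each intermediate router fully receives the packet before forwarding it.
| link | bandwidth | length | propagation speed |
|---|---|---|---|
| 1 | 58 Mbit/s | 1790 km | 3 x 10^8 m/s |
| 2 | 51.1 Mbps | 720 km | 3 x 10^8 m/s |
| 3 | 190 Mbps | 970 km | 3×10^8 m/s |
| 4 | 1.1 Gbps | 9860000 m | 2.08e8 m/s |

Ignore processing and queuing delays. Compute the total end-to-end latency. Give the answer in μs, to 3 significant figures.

L = 125 × 8 = 1000 bits.
Transmission delays (L/R per hop): 17.2414, 19.5695, 5.26316, 0.909091 μs; sum = 42.9831 μs.
Propagation delays (d/s per hop): 5966.67, 2400, 3233.33, 47403.8 μs; sum = 59003.8 μs.
End-to-end = 59000 μs.

59000 μs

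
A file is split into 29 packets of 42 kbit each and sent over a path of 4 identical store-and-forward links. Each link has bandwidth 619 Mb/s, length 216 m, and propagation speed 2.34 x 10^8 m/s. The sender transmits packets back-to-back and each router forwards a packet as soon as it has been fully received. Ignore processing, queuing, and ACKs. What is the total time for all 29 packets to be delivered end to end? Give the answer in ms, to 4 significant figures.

Per-hop transmission t_tx = L/R = 42000/619000000 = 0.0678514 ms.
Per-hop propagation t_prop = 216/234000000 = 0.000923077 ms.
Pipeline fill: first packet needs 4·t_tx to clear all hops; remaining 28 packets each add one t_tx.
Total = (4+29-1)·t_tx + 4·t_prop = 32·0.0678514 + 4·0.000923077 = 2.175 ms.

2.175 ms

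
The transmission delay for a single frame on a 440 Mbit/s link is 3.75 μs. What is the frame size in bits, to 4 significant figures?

L = R × t_tx = 440000000 b/s × 3.75e-06 s = 1650 bits.

1650 bits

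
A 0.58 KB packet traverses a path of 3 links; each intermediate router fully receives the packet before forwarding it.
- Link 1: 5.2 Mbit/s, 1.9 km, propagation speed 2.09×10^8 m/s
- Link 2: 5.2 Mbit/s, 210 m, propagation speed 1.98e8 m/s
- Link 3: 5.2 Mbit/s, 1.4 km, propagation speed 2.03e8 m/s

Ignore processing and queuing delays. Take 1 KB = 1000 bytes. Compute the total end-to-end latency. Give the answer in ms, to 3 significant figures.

L = 4640 bits.
Transmission delay per hop = L/R = 4640/5200000 = 0.892308 ms; 3 hops → 2.67692 ms.
Propagation delays (d/s per hop): 0.00909091, 0.00106061, 0.00689655 ms; sum = 0.0170481 ms.
End-to-end = 2.69 ms.

2.69 ms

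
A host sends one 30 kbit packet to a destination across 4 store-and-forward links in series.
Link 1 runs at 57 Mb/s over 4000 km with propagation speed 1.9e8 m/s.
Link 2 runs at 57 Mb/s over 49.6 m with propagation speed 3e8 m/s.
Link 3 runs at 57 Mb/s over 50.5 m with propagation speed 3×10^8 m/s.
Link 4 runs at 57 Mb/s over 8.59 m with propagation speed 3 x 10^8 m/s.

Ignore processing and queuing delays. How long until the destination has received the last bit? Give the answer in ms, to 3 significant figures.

23.2 ms

L = 30000 bits.
Transmission delay per hop = L/R = 30000/57000000 = 0.526316 ms; 4 hops → 2.10526 ms.
Propagation delays (d/s per hop): 21.0526, 0.000165333, 0.000168333, 2.86333e-05 ms; sum = 21.053 ms.
End-to-end = 23.2 ms.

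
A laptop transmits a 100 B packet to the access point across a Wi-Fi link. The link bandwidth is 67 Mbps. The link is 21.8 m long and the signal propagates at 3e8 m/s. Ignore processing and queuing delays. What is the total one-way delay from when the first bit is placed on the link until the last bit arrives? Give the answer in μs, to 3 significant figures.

L = 100 × 8 = 800 bits.
Transmission delay = L/R = 800 / 67000000 = 11.9403 μs.
Propagation delay = d/s = 21.8 m / 300000000 m/s = 0.0726667 μs.
Total = 12.0 μs.

12.0 μs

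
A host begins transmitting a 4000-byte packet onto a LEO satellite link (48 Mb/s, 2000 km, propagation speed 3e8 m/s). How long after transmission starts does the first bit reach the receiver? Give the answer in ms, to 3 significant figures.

First bit experiences only propagation delay: d/s = 2000000/300000000 = 6.67 ms.

6.67 ms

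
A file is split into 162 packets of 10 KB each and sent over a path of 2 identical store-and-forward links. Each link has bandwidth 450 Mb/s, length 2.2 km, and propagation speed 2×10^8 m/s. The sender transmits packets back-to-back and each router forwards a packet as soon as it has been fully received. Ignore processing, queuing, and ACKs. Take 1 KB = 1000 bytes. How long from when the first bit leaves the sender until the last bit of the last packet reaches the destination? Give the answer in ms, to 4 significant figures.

29.00 ms

Per-hop transmission t_tx = L/R = 80000/450000000 = 0.177778 ms.
Per-hop propagation t_prop = 2200/200000000 = 0.011 ms.
Pipeline fill: first packet needs 2·t_tx to clear all hops; remaining 161 packets each add one t_tx.
Total = (2+162-1)·t_tx + 2·t_prop = 163·0.177778 + 2·0.011 = 29.00 ms.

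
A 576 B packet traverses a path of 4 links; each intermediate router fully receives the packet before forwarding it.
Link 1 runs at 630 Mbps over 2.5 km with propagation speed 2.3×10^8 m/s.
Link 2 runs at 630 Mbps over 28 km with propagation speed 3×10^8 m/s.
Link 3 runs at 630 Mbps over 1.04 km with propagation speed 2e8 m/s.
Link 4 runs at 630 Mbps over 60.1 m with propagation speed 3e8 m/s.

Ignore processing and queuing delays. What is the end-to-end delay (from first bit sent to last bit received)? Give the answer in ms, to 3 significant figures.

0.139 ms

L = 576 × 8 = 4608 bits.
Transmission delay per hop = L/R = 4608/630000000 = 0.00731429 ms; 4 hops → 0.0292571 ms.
Propagation delays (d/s per hop): 0.0108696, 0.0933333, 0.0052, 0.000200333 ms; sum = 0.109603 ms.
End-to-end = 0.139 ms.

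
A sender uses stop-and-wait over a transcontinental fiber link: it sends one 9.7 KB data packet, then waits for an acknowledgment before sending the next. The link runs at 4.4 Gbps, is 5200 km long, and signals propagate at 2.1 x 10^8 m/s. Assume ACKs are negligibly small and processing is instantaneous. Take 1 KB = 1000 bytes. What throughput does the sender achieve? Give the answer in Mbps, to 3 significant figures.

1.57 Mbps

t_tx = L/R = 77600/4400000000 = 1.76364e-05 s.
t_prop = 5200000/210000000 = 0.0247619 s; RTT = 0.0495238 s.
Cycle = t_tx + RTT = 0.0495414 s.
Throughput = L / cycle = 77600 / 0.0495414 = 1.57 Mbps.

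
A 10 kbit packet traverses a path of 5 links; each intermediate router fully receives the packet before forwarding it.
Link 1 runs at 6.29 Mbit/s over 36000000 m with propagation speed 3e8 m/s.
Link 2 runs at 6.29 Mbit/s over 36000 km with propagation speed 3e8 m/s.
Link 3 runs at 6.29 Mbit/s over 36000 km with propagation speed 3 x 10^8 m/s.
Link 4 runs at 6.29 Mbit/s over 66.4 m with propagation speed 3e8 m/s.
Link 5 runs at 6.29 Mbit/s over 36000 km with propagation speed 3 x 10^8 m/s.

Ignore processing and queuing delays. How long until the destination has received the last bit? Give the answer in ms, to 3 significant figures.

L = 10000 bits.
Transmission delay per hop = L/R = 10000/6290000 = 1.58983 ms; 5 hops → 7.94913 ms.
Propagation delays (d/s per hop): 120, 120, 120, 0.000221333, 120 ms; sum = 480 ms.
End-to-end = 488 ms.

488 ms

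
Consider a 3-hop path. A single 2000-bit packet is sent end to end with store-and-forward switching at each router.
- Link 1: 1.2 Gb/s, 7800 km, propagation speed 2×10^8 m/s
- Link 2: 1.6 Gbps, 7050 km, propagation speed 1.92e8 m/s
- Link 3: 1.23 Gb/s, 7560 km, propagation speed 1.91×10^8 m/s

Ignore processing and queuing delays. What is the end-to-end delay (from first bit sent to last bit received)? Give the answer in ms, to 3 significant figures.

115 ms

Transmission delays (L/R per hop): 0.00166667, 0.00125, 0.00162602 ms; sum = 0.00454268 ms.
Propagation delays (d/s per hop): 39, 36.7188, 39.5812 ms; sum = 115.3 ms.
End-to-end = 115 ms.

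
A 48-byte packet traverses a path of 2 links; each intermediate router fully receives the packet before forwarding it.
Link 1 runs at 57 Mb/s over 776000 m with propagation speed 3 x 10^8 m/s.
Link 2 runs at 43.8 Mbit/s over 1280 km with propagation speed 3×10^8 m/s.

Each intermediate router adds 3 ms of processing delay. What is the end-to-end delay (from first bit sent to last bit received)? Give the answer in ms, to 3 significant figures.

9.87 ms

L = 48 × 8 = 384 bits.
Transmission delays (L/R per hop): 0.00673684, 0.00876712 ms; sum = 0.015504 ms.
Propagation delays (d/s per hop): 2.58667, 4.26667 ms; sum = 6.85333 ms.
Processing at 1 router(s): 1 × 3 ms = 3 ms.
End-to-end = 9.87 ms.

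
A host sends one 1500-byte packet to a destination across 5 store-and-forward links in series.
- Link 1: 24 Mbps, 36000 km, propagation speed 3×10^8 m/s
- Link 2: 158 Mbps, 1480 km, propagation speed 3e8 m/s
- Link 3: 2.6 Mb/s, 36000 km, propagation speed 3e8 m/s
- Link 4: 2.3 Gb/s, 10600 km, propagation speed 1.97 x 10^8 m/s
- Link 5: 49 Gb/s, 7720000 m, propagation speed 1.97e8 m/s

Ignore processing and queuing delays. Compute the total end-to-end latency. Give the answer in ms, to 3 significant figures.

343 ms

L = 1500 × 8 = 12000 bits.
Transmission delays (L/R per hop): 0.5, 0.0759494, 4.61538, 0.00521739, 0.000244898 ms; sum = 5.1968 ms.
Propagation delays (d/s per hop): 120, 4.93333, 120, 53.8071, 39.1878 ms; sum = 337.928 ms.
End-to-end = 343 ms.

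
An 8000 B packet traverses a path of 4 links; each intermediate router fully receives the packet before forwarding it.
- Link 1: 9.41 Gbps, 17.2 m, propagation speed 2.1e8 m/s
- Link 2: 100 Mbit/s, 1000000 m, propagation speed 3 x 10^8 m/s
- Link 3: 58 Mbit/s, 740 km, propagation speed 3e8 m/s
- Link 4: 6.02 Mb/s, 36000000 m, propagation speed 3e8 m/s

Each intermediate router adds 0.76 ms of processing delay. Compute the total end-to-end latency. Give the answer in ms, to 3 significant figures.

140 ms

L = 8000 × 8 = 64000 bits.
Transmission delays (L/R per hop): 0.00680128, 0.64, 1.10345, 10.6312 ms; sum = 12.3815 ms.
Propagation delays (d/s per hop): 8.19048e-05, 3.33333, 2.46667, 120 ms; sum = 125.8 ms.
Processing at 3 router(s): 3 × 0.76 ms = 2.28 ms.
End-to-end = 140 ms.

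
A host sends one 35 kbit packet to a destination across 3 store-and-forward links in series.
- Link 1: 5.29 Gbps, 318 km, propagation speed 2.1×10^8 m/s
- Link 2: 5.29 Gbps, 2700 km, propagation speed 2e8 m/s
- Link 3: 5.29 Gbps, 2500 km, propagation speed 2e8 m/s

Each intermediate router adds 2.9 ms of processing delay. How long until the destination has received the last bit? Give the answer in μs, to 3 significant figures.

L = 35000 bits.
Transmission delay per hop = L/R = 35000/5290000000 = 6.61626 μs; 3 hops → 19.8488 μs.
Propagation delays (d/s per hop): 1514.29, 13500, 12500 μs; sum = 27514.3 μs.
Processing at 2 router(s): 2 × 2.9 ms = 5800 μs.
End-to-end = 33300 μs.

33300 μs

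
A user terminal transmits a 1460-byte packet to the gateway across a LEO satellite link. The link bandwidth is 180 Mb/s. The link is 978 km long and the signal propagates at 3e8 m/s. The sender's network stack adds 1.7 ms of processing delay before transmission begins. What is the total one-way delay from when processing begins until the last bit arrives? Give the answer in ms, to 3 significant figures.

L = 1460 × 8 = 11680 bits.
Transmission delay = L/R = 11680 / 180000000 = 0.0648889 ms.
Propagation delay = d/s = 978000 m / 300000000 m/s = 3.26 ms.
Plus processing delay 1.7 ms = 1.7 ms.
Total = 5.02 ms.

5.02 ms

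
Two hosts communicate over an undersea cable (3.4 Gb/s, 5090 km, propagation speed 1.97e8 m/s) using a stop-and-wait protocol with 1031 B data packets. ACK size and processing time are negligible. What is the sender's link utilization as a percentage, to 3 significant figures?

t_tx = L/R = 8248/3400000000 = 2.42588e-06 s.
t_prop = 5090000/197000000 = 0.0258376 s; RTT = 0.0516751 s.
Cycle = t_tx + RTT = 0.0516776 s.
Utilization = t_tx / cycle = 2.42588e-06/0.0516776 = 0.00469 %.

0.00469 %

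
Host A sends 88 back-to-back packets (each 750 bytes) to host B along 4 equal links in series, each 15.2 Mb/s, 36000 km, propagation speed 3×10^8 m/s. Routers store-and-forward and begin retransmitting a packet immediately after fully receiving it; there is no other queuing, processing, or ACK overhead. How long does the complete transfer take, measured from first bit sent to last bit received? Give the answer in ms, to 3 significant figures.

516 ms

Per-hop transmission t_tx = L/R = 6000/15200000 = 0.394737 ms.
Per-hop propagation t_prop = 36000000/300000000 = 120 ms.
Pipeline fill: first packet needs 4·t_tx to clear all hops; remaining 87 packets each add one t_tx.
Total = (4+88-1)·t_tx + 4·t_prop = 91·0.394737 + 4·120 = 516 ms.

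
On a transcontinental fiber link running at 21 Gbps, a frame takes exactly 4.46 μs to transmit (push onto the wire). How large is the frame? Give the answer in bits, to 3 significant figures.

93700 bits

L = R × t_tx = 21000000000 b/s × 4.46e-06 s = 93660 bits.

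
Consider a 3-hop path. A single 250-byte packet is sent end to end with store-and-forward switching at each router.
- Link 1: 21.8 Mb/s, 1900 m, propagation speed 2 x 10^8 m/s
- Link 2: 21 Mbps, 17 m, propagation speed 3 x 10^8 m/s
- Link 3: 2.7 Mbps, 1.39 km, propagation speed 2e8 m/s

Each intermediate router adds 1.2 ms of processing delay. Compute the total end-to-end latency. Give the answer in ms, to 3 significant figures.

L = 250 × 8 = 2000 bits.
Transmission delays (L/R per hop): 0.0917431, 0.0952381, 0.740741 ms; sum = 0.927722 ms.
Propagation delays (d/s per hop): 0.0095, 5.66667e-05, 0.00695 ms; sum = 0.0165067 ms.
Processing at 2 router(s): 2 × 1.2 ms = 2.4 ms.
End-to-end = 3.34 ms.

3.34 ms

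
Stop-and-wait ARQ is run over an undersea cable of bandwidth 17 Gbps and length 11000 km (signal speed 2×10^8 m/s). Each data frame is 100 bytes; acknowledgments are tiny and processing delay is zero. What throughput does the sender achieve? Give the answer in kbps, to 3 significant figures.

7.27 kbps

t_tx = L/R = 800/17000000000 = 4.70588e-08 s.
t_prop = 11000000/200000000 = 0.055 s; RTT = 0.11 s.
Cycle = t_tx + RTT = 0.11 s.
Throughput = L / cycle = 800 / 0.11 = 7.27 kbps.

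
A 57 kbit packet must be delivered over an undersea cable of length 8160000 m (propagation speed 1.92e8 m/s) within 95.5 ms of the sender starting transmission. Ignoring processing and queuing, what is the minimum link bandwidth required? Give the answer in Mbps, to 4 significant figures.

1.075 Mbps

Propagation delay = 8160000 / 192000000 = 42.5 ms.
Transmission budget = 95.5 − 42.5 = 53 ms.
R ≥ L / t_tx = 57000 bits / 0.053 s = 1.075 Mbps.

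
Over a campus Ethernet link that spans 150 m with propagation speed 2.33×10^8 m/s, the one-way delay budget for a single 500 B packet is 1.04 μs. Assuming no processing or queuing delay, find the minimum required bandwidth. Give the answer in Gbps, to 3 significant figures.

L = 4000 bits.
Propagation delay = 150 / 233000000 = 0.643777 μs.
Transmission budget = 1.04 − 0.643777 = 0.396223 μs.
R ≥ L / t_tx = 4000 bits / 3.96223e-07 s = 10.1 Gbps.

10.1 Gbps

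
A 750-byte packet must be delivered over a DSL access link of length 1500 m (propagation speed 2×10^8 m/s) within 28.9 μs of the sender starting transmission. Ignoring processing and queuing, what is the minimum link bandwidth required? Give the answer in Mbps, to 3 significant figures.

280 Mbps

L = 6000 bits.
Propagation delay = 1500 / 200000000 = 7.5 μs.
Transmission budget = 28.9 − 7.5 = 21.4 μs.
R ≥ L / t_tx = 6000 bits / 2.14e-05 s = 280 Mbps.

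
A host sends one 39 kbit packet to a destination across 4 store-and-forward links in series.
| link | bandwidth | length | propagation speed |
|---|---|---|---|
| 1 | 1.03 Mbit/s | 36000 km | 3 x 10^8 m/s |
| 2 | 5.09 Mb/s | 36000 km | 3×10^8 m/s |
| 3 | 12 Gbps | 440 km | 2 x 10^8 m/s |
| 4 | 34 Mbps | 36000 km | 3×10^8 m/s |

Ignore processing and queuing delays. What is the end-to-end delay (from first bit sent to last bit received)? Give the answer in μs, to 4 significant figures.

L = 39000 bits.
Transmission delays (L/R per hop): 37864.1, 7662.08, 3.25, 1147.06 μs; sum = 46676.5 μs.
Propagation delays (d/s per hop): 120000, 120000, 2200, 120000 μs; sum = 362200 μs.
End-to-end = 408900 μs.

408900 μs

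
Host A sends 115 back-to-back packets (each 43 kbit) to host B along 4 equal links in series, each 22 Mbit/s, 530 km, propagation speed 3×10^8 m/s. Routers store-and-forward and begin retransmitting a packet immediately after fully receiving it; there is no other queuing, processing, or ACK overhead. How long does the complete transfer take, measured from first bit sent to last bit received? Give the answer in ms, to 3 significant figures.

238 ms

Per-hop transmission t_tx = L/R = 43000/22000000 = 1.95455 ms.
Per-hop propagation t_prop = 530000/300000000 = 1.76667 ms.
Pipeline fill: first packet needs 4·t_tx to clear all hops; remaining 114 packets each add one t_tx.
Total = (4+115-1)·t_tx + 4·t_prop = 118·1.95455 + 4·1.76667 = 238 ms.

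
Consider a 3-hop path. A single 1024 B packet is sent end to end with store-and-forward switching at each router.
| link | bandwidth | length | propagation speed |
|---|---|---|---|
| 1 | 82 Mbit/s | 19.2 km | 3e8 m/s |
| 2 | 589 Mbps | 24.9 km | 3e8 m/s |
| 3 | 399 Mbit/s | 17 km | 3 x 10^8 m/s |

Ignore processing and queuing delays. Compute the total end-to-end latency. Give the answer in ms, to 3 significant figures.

0.338 ms

L = 1024 × 8 = 8192 bits.
Transmission delays (L/R per hop): 0.0999024, 0.0139083, 0.0205313 ms; sum = 0.134342 ms.
Propagation delays (d/s per hop): 0.064, 0.083, 0.0566667 ms; sum = 0.203667 ms.
End-to-end = 0.338 ms.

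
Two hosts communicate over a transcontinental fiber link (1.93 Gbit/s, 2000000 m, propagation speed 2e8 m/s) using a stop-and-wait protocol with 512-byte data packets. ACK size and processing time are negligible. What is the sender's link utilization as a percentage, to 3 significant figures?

t_tx = L/R = 4096/1930000000 = 2.12228e-06 s.
t_prop = 2000000/200000000 = 0.01 s; RTT = 0.02 s.
Cycle = t_tx + RTT = 0.0200021 s.
Utilization = t_tx / cycle = 2.12228e-06/0.0200021 = 0.0106 %.

0.0106 %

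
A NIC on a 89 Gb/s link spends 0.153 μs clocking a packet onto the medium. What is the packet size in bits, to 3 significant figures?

L = R × t_tx = 89000000000 b/s × 1.53e-07 s = 13617 bits.

13600 bits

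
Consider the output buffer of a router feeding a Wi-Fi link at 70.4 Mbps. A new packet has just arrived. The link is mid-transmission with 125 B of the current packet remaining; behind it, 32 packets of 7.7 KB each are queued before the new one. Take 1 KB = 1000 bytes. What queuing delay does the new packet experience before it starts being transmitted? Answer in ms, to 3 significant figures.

28.0 ms

Each queued packet: L/R = 61600/70400000 = 0.875 ms.
32 queued → 28 ms.
Plus remaining 1000 bits of current packet: 0.0142045 ms.
Queuing delay = 28.0 ms.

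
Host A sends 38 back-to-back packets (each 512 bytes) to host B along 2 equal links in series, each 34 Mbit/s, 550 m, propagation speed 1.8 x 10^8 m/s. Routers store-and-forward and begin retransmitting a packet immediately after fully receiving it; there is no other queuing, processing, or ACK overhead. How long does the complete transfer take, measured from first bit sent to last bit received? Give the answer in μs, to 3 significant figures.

4700 μs

Per-hop transmission t_tx = L/R = 4096/34000000 = 120.471 μs.
Per-hop propagation t_prop = 550/180000000 = 3.05556 μs.
Pipeline fill: first packet needs 2·t_tx to clear all hops; remaining 37 packets each add one t_tx.
Total = (2+38-1)·t_tx + 2·t_prop = 39·120.471 + 2·3.05556 = 4700 μs.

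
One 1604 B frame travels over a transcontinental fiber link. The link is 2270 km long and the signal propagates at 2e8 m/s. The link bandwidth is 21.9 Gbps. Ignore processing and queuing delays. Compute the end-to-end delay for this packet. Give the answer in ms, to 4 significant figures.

11.35 ms

L = 1604 × 8 = 12832 bits.
Transmission delay = L/R = 12832 / 21900000000 = 0.000585936 ms.
Propagation delay = d/s = 2270000 m / 200000000 m/s = 11.35 ms.
Total = 11.35 ms.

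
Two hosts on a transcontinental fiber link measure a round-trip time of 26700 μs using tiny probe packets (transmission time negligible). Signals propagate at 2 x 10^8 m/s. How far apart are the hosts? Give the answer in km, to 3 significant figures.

One-way propagation = RTT/2 = 13350 μs.
d = s × t = 200000000 × 0.01335 = 2670 km.

2670 km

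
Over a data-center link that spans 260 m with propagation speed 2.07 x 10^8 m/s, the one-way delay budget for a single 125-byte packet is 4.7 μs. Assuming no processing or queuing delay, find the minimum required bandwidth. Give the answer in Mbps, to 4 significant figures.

L = 1000 bits.
Propagation delay = 260 / 2.07e+08 = 1.25604 μs.
Transmission budget = 4.7 − 1.25604 = 3.44396 μs.
R ≥ L / t_tx = 1000 bits / 3.44396e-06 s = 290.4 Mbps.

290.4 Mbps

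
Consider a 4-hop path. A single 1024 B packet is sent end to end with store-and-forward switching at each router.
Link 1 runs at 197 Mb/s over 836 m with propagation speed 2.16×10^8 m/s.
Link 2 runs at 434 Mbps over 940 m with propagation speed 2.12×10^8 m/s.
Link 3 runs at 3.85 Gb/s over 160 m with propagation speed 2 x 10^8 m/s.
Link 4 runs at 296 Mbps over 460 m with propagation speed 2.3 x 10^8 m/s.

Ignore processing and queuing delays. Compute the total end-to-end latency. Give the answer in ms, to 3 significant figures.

L = 1024 × 8 = 8192 bits.
Transmission delays (L/R per hop): 0.0415838, 0.0188756, 0.00212779, 0.0276757 ms; sum = 0.0902628 ms.
Propagation delays (d/s per hop): 0.00387037, 0.00443396, 0.0008, 0.002 ms; sum = 0.0111043 ms.
End-to-end = 0.101 ms.

0.101 ms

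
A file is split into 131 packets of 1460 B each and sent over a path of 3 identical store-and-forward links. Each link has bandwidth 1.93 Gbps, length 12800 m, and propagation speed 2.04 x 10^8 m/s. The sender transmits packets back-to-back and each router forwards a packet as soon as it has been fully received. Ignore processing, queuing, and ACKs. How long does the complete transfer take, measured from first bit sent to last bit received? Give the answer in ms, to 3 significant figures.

Per-hop transmission t_tx = L/R = 11680/1930000000 = 0.00605181 ms.
Per-hop propagation t_prop = 12800/204000000 = 0.0627451 ms.
Pipeline fill: first packet needs 3·t_tx to clear all hops; remaining 130 packets each add one t_tx.
Total = (3+131-1)·t_tx + 3·t_prop = 133·0.00605181 + 3·0.0627451 = 0.993 ms.

0.993 ms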